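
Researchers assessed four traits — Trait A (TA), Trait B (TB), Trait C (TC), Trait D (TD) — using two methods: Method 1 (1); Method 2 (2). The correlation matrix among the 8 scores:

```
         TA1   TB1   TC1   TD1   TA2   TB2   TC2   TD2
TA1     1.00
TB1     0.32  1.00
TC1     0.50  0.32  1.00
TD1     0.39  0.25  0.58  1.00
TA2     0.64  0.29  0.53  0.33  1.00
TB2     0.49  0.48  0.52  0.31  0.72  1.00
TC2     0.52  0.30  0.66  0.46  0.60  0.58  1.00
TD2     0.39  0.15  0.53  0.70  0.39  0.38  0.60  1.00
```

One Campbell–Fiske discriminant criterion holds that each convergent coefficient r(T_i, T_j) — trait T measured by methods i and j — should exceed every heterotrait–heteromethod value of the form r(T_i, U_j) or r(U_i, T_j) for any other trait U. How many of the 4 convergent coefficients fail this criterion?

Each convergent coefficient versus the relevant comparison correlations:
TA (methods 1·2): 0.64 vs {0.49, 0.29, 0.52, 0.53, 0.39, 0.33} → pass.
TB (methods 1·2): 0.48 vs {0.29, 0.49, 0.30, 0.52, 0.15, 0.31} → fail.
TC (methods 1·2): 0.66 vs {0.53, 0.52, 0.52, 0.30, 0.53, 0.46} → pass.
TD (methods 1·2): 0.70 vs {0.33, 0.39, 0.31, 0.15, 0.46, 0.53} → pass.
1 of 4 fail.

1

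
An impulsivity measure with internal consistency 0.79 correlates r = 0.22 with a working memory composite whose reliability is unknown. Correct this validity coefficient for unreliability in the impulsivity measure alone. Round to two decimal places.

Single correction: r_c = r_obs / √r_xx = 0.22 / √0.79 = 0.22 / 0.8888 ≈ 0.25.

0.25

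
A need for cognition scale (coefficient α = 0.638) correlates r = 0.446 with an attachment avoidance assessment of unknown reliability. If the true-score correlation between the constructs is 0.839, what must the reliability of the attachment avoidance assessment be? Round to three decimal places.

0.443

r_true = r_obs / √(r_xx · r_yy) ⇒ 0.839 = 0.446 / √(0.638 · r_yy).
√(0.638 · r_yy) = 0.446 / 0.839 = 0.5316; 0.638 · r_yy = 0.2826; r_yy = 0.2826 / 0.638 ≈ 0.443.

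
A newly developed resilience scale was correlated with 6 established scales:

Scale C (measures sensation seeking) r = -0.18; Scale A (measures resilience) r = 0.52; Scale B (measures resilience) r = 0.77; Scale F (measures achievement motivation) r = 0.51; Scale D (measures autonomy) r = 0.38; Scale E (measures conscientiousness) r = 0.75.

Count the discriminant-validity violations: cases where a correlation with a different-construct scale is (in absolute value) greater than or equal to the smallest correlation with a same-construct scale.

Convergent (same construct = resilience): Scale A, Scale B.
Smallest convergent = 0.52. Discriminant |r|: 0.18, 0.51, 0.38, 0.75; count ≥ 0.52 → 1.

1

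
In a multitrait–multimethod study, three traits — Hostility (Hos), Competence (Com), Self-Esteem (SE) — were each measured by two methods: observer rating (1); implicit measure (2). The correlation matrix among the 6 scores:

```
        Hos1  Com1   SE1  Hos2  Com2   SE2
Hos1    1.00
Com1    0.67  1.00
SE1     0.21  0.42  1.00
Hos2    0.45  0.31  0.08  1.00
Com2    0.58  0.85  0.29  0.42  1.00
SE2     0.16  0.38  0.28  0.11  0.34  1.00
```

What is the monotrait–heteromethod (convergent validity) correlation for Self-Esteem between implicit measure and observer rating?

Same trait (SE), different methods: r(SE2, SE1) = 0.28.

0.28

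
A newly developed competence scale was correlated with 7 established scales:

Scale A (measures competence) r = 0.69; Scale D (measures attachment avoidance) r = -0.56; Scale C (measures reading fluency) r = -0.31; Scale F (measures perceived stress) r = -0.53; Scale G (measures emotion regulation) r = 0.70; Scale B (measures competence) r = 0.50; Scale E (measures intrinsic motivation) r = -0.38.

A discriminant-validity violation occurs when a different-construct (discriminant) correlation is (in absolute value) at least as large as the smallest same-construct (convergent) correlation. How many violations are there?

3

Convergent (same construct = competence): Scale A, Scale B.
Smallest convergent = 0.50. Discriminant |r|: 0.56, 0.31, 0.53, 0.70, 0.38; count ≥ 0.50 → 3.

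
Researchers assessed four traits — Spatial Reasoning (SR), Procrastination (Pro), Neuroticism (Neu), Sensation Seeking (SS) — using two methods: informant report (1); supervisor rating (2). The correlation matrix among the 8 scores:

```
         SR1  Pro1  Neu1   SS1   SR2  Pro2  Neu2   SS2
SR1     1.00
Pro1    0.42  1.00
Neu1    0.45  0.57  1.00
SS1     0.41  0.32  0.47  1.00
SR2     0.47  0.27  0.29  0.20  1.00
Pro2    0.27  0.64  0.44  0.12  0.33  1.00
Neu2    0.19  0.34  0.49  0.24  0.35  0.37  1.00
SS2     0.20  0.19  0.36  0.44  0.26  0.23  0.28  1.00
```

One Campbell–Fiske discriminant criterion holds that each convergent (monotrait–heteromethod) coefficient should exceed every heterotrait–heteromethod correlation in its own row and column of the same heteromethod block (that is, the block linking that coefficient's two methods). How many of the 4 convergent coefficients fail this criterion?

0

Checking each validity diagonal entry against its comparison values:
SR (methods 1·2): 0.47 vs {0.27, 0.27, 0.19, 0.29, 0.20, 0.20} → pass.
Pro (methods 1·2): 0.64 vs {0.27, 0.27, 0.34, 0.44, 0.19, 0.12} → pass.
Neu (methods 1·2): 0.49 vs {0.29, 0.19, 0.44, 0.34, 0.36, 0.24} → pass.
SS (methods 1·2): 0.44 vs {0.20, 0.20, 0.12, 0.19, 0.24, 0.36} → pass.
0 of 4 fail.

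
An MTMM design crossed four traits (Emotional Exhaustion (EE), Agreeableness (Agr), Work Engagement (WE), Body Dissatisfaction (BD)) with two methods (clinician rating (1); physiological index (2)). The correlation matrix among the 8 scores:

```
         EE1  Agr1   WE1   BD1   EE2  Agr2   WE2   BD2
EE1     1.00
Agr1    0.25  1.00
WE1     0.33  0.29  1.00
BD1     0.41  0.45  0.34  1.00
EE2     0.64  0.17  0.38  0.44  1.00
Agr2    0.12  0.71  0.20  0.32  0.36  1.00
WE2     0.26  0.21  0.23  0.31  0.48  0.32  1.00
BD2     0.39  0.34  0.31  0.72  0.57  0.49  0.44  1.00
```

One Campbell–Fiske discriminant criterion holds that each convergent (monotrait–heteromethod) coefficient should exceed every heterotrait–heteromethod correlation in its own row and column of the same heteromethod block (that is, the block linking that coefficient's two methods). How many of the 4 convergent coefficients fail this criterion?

1

Checking each validity diagonal entry against its comparison values:
EE (methods 1·2): 0.64 vs {0.12, 0.17, 0.26, 0.38, 0.39, 0.44} → pass.
Agr (methods 1·2): 0.71 vs {0.17, 0.12, 0.21, 0.20, 0.34, 0.32} → pass.
WE (methods 1·2): 0.23 vs {0.38, 0.26, 0.20, 0.21, 0.31, 0.31} → fail.
BD (methods 1·2): 0.72 vs {0.44, 0.39, 0.32, 0.34, 0.31, 0.31} → pass.
1 of 4 fail.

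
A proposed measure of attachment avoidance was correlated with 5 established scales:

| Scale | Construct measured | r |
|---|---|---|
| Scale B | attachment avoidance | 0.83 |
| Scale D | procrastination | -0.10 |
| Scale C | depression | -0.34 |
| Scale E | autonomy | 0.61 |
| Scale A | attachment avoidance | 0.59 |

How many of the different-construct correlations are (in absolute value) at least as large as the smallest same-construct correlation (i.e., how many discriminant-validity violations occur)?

Convergent (same construct = attachment avoidance): Scale B, Scale A.
Smallest convergent = 0.59. Discriminant |r|: 0.10, 0.34, 0.61; count ≥ 0.59 → 1.

1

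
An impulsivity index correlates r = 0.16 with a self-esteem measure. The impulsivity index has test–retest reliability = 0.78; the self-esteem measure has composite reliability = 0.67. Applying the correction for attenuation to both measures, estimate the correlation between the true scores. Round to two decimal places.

0.22

r_true = r_obs / √(r_xx · r_yy) = 0.16 / √(0.78 × 0.67) = 0.16 / √0.5226 = 0.16 / 0.7229 ≈ 0.22.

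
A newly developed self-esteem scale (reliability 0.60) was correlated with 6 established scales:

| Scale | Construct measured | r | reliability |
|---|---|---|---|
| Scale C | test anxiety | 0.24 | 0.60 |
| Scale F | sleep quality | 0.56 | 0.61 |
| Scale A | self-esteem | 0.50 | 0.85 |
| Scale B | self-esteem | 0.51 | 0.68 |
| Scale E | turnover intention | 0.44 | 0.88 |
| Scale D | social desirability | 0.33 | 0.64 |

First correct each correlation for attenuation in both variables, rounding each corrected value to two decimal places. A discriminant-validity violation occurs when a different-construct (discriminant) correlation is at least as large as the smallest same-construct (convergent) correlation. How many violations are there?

1

Disattenuated r (r / √(r_scale · r_new)):
  Scale C (disc): 0.24 / √(0.60·0.60) = 0.40
  Scale F (disc): 0.56 / √(0.61·0.60) = 0.93
  Scale A (conv): 0.50 / √(0.85·0.60) = 0.70
  Scale B (conv): 0.51 / √(0.68·0.60) = 0.80
  Scale E (disc): 0.44 / √(0.88·0.60) = 0.61
  Scale D (disc): 0.33 / √(0.64·0.60) = 0.53
Smallest convergent = 0.70. Discriminant values: 0.40, 0.93, 0.61, 0.53; count ≥ 0.70 → 1.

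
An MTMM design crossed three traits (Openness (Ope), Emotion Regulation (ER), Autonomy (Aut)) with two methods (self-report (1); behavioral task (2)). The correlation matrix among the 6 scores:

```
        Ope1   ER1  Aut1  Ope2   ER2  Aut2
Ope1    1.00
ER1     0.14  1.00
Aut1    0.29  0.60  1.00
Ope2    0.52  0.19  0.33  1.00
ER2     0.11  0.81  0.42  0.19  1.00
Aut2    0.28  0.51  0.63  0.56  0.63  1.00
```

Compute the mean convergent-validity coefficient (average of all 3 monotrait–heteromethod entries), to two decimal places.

0.65

Convergent values: 0.52, 0.81, 0.63; mean = 1.96/3 = 0.65.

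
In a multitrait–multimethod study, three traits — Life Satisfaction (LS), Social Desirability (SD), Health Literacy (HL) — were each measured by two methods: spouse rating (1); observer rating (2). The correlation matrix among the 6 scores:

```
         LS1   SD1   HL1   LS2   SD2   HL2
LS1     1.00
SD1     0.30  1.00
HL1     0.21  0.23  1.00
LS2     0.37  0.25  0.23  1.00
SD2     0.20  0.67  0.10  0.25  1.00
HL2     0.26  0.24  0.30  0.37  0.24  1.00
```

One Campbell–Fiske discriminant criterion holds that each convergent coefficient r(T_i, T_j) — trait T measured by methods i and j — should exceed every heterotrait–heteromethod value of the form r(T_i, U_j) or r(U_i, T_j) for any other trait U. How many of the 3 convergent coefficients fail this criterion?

Checking each validity diagonal entry against its comparison values:
LS (methods 1·2): 0.37 vs {0.20, 0.25, 0.26, 0.23} → pass.
SD (methods 1·2): 0.67 vs {0.25, 0.20, 0.24, 0.10} → pass.
HL (methods 1·2): 0.30 vs {0.23, 0.26, 0.10, 0.24} → pass.
0 of 3 fail.

0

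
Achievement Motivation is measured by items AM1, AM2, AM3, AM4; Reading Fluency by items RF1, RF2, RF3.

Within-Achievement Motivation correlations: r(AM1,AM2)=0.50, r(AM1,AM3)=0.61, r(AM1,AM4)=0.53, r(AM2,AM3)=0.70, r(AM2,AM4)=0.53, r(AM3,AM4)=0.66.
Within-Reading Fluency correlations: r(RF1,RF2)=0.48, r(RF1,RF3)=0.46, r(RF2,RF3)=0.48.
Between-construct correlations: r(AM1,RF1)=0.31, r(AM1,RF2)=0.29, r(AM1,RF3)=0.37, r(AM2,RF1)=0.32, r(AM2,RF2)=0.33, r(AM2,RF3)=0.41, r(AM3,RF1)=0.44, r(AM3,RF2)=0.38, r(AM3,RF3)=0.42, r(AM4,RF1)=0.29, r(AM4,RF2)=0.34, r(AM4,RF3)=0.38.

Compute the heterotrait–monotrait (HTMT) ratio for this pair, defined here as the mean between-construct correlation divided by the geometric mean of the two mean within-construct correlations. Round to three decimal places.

0.676

Mean between = 4.28/12 = 0.3567.
Mean within-AM = 3.53/6 = 0.5883; mean within-RF = 1.42/3 = 0.4733.
Geometric mean = √(0.5883 × 0.4733) = 0.5277.
HTMT = 0.3567 / 0.5277 = 0.676.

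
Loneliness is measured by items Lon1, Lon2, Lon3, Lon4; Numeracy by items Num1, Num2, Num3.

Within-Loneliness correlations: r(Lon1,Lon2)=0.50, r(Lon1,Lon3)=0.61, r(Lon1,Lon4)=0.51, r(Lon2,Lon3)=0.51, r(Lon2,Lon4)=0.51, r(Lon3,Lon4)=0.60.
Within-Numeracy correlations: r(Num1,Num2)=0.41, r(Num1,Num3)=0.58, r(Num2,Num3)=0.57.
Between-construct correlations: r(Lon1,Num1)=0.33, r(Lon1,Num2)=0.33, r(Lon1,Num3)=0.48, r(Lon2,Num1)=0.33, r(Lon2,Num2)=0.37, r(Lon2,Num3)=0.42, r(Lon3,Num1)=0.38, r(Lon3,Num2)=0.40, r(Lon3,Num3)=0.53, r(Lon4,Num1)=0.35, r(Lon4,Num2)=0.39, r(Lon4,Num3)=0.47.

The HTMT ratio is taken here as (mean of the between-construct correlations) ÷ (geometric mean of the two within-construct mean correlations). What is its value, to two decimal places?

Between-construct mean = 4.78/12 = 0.3983.
Mean within-Lon = 3.24/6 = 0.5400; mean within-Num = 1.56/3 = 0.5200.
Geometric mean = √(0.5400 × 0.5200) = 0.5299.
HTMT = 0.3983 / 0.5299 = 0.75.

0.75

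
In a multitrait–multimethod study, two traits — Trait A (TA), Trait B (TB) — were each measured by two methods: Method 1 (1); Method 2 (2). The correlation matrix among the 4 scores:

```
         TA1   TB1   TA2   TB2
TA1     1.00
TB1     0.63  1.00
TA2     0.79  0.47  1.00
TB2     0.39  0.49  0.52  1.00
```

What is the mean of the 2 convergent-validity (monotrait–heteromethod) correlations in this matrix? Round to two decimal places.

Convergent values: 0.79, 0.49; mean = 1.28/2 = 0.64.

0.64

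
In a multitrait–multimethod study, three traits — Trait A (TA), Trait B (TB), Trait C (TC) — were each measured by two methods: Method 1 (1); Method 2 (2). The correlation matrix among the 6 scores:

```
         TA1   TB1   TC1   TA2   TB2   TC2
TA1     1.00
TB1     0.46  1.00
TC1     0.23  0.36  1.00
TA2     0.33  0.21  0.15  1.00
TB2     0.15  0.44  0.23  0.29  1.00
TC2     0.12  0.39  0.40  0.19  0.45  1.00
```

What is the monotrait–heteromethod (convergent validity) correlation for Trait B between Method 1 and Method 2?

Same trait (TB), different methods: r(TB1, TB2) = 0.44.

0.44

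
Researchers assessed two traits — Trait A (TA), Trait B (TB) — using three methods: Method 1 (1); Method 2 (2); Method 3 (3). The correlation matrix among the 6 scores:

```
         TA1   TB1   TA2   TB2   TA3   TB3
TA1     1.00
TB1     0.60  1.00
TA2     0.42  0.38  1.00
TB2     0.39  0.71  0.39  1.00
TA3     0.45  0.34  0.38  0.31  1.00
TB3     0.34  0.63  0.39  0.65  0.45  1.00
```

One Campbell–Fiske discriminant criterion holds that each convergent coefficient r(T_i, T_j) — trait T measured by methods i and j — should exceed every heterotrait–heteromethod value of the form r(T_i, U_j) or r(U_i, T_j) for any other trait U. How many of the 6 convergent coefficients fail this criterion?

1

Each convergent coefficient versus the relevant comparison correlations:
TA (methods 1·2): 0.42 vs {0.39, 0.38} → pass.
TA (methods 1·3): 0.45 vs {0.34, 0.34} → pass.
TA (methods 2·3): 0.38 vs {0.39, 0.31} → fail.
TB (methods 1·2): 0.71 vs {0.38, 0.39} → pass.
TB (methods 1·3): 0.63 vs {0.34, 0.34} → pass.
TB (methods 2·3): 0.65 vs {0.31, 0.39} → pass.
1 of 6 fail.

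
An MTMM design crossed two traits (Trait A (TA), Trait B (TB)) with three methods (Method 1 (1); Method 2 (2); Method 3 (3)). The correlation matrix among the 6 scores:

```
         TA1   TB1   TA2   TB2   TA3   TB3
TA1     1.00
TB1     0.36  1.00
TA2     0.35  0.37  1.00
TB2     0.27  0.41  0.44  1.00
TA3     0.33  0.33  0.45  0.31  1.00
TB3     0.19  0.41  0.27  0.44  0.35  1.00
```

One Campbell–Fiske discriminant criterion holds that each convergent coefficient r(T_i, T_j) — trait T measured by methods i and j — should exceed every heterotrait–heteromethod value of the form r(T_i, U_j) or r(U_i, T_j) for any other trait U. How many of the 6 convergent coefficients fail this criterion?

Each convergent coefficient versus the relevant comparison correlations:
TA (methods 1·2): 0.35 vs {0.27, 0.37} → fail.
TA (methods 1·3): 0.33 vs {0.19, 0.33} → fail.
TA (methods 2·3): 0.45 vs {0.27, 0.31} → pass.
TB (methods 1·2): 0.41 vs {0.37, 0.27} → pass.
TB (methods 1·3): 0.41 vs {0.33, 0.19} → pass.
TB (methods 2·3): 0.44 vs {0.31, 0.27} → pass.
2 of 6 fail.

2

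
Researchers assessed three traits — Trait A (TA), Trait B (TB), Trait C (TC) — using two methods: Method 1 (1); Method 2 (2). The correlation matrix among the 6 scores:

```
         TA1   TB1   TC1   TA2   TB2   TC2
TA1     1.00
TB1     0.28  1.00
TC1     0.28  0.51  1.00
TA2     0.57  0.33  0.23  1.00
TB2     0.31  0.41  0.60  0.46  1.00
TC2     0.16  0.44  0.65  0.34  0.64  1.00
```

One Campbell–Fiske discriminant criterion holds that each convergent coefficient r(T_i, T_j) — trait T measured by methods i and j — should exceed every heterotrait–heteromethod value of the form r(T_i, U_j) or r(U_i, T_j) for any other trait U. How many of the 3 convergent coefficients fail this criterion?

Checking each validity diagonal entry against its comparison values:
TA (methods 1·2): 0.57 vs {0.31, 0.33, 0.16, 0.23} → pass.
TB (methods 1·2): 0.41 vs {0.33, 0.31, 0.44, 0.60} → fail.
TC (methods 1·2): 0.65 vs {0.23, 0.16, 0.60, 0.44} → pass.
1 of 3 fail.

1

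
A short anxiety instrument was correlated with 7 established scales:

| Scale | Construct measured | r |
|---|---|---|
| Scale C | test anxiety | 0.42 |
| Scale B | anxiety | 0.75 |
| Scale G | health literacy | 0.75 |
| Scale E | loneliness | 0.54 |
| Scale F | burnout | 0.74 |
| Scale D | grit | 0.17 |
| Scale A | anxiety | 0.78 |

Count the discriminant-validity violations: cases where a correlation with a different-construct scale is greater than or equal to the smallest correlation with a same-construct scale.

Convergent (same construct = anxiety): Scale B, Scale A.
Smallest convergent = 0.75. Discriminant values: 0.42, 0.75, 0.54, 0.74, 0.17; count ≥ 0.75 → 1.

1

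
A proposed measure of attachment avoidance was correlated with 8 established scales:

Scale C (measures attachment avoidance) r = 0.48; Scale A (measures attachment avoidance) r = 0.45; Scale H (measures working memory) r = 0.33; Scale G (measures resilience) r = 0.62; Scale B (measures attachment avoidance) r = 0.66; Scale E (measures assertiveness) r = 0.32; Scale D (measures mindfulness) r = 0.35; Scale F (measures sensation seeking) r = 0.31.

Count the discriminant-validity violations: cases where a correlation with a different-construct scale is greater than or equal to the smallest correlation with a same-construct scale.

1

Convergent (same construct = attachment avoidance): Scale C, Scale A, Scale B.
Smallest convergent = 0.45. Discriminant values: 0.33, 0.62, 0.32, 0.35, 0.31; count ≥ 0.45 → 1.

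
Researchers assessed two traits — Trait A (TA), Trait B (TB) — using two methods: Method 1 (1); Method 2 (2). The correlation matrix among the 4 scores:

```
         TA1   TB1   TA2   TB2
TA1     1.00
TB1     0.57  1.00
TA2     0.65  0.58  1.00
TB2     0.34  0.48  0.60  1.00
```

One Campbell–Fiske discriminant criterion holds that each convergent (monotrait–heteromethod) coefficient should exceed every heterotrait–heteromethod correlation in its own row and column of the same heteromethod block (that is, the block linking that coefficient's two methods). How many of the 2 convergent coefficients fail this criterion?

Convergent coefficients and their comparison sets:
TA (methods 1·2): 0.65 vs {0.34, 0.58} → pass.
TB (methods 1·2): 0.48 vs {0.58, 0.34} → fail.
1 of 2 fail.

1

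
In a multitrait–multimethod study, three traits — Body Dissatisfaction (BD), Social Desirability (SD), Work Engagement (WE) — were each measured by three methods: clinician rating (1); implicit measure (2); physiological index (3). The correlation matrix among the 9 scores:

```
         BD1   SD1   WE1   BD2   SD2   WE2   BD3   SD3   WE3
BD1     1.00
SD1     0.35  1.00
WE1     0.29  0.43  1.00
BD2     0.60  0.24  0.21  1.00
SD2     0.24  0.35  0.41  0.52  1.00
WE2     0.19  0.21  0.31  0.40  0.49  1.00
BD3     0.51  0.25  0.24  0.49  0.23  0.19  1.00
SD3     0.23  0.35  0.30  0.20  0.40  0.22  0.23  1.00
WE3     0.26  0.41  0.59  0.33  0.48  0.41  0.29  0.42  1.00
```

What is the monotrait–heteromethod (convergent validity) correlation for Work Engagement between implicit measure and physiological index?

Same trait (WE), different methods: r(WE2, WE3) = 0.41.

0.41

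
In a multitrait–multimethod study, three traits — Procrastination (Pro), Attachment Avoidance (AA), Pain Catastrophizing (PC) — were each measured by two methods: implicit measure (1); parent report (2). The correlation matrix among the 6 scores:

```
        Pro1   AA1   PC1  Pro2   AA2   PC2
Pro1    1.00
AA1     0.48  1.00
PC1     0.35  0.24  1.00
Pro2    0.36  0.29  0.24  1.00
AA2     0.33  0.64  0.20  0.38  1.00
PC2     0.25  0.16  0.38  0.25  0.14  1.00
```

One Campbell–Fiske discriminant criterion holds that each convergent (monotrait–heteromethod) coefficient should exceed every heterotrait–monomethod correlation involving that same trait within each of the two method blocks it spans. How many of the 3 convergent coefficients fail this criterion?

1

Convergent coefficients and their comparison sets:
Pro (methods 1·2): 0.36 vs {0.48, 0.38, 0.35, 0.25} → fail.
AA (methods 1·2): 0.64 vs {0.48, 0.38, 0.24, 0.14} → pass.
PC (methods 1·2): 0.38 vs {0.35, 0.25, 0.24, 0.14} → pass.
1 of 3 fail.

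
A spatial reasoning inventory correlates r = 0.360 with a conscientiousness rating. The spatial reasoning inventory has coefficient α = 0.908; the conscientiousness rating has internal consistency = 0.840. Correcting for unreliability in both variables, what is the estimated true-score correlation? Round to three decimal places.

0.412

r_true = r_obs / √(r_xx · r_yy) = 0.360 / √(0.908 × 0.840) = 0.360 / √0.762720 = 0.360 / 0.8733 ≈ 0.412.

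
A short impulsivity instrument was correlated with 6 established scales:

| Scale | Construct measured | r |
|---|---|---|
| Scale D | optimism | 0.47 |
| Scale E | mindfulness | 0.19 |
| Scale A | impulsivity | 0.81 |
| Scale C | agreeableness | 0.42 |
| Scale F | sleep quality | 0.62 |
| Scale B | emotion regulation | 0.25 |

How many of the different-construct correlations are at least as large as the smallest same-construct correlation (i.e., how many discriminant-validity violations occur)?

Convergent (same construct = impulsivity): Scale A.
Smallest convergent = 0.81. Discriminant values: 0.47, 0.19, 0.42, 0.62, 0.25; count ≥ 0.81 → 0.

0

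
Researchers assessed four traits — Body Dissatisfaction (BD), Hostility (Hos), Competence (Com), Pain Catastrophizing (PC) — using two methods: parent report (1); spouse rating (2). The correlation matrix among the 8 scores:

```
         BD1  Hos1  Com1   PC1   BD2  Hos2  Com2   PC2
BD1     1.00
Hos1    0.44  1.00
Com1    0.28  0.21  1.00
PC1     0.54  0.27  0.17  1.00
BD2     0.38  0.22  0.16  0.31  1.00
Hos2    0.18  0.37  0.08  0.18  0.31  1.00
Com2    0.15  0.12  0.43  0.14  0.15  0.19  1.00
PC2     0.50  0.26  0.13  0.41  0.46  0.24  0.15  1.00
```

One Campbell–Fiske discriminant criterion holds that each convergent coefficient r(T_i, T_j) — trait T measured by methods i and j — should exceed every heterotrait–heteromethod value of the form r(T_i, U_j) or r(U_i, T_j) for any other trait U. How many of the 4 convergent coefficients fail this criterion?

2

Checking each validity diagonal entry against its comparison values:
BD (methods 1·2): 0.38 vs {0.18, 0.22, 0.15, 0.16, 0.50, 0.31} → fail.
Hos (methods 1·2): 0.37 vs {0.22, 0.18, 0.12, 0.08, 0.26, 0.18} → pass.
Com (methods 1·2): 0.43 vs {0.16, 0.15, 0.08, 0.12, 0.13, 0.14} → pass.
PC (methods 1·2): 0.41 vs {0.31, 0.50, 0.18, 0.26, 0.14, 0.13} → fail.
2 of 4 fail.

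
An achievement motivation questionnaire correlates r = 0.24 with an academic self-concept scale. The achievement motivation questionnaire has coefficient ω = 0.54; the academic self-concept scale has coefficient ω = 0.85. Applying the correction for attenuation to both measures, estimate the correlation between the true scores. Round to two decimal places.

0.35

r_true = r_obs / √(r_xx · r_yy) = 0.24 / √(0.54 × 0.85) = 0.24 / √0.4590 = 0.24 / 0.6775 ≈ 0.35.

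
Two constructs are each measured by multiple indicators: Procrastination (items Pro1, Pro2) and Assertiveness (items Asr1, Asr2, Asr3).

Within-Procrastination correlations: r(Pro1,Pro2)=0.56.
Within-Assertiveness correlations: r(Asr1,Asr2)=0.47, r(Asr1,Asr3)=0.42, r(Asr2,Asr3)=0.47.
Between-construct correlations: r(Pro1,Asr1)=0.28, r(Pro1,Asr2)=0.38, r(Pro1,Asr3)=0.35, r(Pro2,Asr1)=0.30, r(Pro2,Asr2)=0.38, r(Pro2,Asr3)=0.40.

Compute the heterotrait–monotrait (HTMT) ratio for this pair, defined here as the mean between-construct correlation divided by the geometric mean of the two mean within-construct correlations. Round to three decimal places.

Mean heterotrait r = 2.09/6 = 0.3483.
Mean within-Pro = 0.56/1 = 0.5600; mean within-Asr = 1.36/3 = 0.4533.
Geometric mean = √(0.5600 × 0.4533) = 0.5038.
HTMT = 0.3483 / 0.5038 = 0.691.

0.691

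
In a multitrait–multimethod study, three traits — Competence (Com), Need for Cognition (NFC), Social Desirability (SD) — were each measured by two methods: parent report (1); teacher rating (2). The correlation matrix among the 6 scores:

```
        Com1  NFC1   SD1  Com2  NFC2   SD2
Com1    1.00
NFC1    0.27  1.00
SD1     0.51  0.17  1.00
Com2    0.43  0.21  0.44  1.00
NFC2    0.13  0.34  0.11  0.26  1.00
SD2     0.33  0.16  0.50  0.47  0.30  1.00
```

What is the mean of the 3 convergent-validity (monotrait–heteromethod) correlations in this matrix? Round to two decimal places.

Convergent values: 0.43, 0.34, 0.50; mean = 1.27/3 = 0.42.

0.42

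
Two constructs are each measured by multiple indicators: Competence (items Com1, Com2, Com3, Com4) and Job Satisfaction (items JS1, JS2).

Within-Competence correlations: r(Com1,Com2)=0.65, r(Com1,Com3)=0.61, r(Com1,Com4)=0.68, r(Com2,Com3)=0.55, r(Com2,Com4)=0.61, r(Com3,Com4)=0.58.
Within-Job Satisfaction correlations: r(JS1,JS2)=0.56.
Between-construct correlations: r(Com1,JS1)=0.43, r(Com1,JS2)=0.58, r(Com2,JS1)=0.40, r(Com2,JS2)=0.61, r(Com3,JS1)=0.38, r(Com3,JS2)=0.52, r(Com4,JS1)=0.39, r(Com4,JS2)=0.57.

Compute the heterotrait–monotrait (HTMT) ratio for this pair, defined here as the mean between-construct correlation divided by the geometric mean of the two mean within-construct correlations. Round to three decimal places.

Mean heterotrait r = 3.88/8 = 0.4850.
Mean within-Com = 3.68/6 = 0.6133; mean within-JS = 0.56/1 = 0.5600.
Geometric mean = √(0.6133 × 0.5600) = 0.5860.
HTMT = 0.4850 / 0.5860 = 0.828.

0.828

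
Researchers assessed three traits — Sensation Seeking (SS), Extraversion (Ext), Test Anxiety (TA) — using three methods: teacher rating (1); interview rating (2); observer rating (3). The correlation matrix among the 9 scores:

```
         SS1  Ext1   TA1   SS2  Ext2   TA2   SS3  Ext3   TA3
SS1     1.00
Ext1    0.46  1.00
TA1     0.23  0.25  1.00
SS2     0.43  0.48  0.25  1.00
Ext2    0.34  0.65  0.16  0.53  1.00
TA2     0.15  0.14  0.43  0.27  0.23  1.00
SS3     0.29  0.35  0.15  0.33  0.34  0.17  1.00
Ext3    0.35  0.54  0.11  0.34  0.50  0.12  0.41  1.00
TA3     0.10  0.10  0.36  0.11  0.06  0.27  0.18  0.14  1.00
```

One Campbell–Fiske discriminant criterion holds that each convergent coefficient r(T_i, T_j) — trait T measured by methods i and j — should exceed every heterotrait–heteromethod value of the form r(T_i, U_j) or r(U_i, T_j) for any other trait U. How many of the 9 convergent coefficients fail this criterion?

3

Each convergent coefficient versus the relevant comparison correlations:
SS (methods 1·2): 0.43 vs {0.34, 0.48, 0.15, 0.25} → fail.
SS (methods 1·3): 0.29 vs {0.35, 0.35, 0.10, 0.15} → fail.
SS (methods 2·3): 0.33 vs {0.34, 0.34, 0.11, 0.17} → fail.
Ext (methods 1·2): 0.65 vs {0.48, 0.34, 0.14, 0.16} → pass.
Ext (methods 1·3): 0.54 vs {0.35, 0.35, 0.10, 0.11} → pass.
Ext (methods 2·3): 0.50 vs {0.34, 0.34, 0.06, 0.12} → pass.
TA (methods 1·2): 0.43 vs {0.25, 0.15, 0.16, 0.14} → pass.
TA (methods 1·3): 0.36 vs {0.15, 0.10, 0.11, 0.10} → pass.
TA (methods 2·3): 0.27 vs {0.17, 0.11, 0.12, 0.06} → pass.
3 of 9 fail.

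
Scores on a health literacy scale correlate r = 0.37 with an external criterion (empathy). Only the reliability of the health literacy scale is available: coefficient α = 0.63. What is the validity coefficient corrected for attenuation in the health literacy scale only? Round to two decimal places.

0.47

Single correction: r_c = r_obs / √r_xx = 0.37 / √0.63 = 0.37 / 0.7937 ≈ 0.47.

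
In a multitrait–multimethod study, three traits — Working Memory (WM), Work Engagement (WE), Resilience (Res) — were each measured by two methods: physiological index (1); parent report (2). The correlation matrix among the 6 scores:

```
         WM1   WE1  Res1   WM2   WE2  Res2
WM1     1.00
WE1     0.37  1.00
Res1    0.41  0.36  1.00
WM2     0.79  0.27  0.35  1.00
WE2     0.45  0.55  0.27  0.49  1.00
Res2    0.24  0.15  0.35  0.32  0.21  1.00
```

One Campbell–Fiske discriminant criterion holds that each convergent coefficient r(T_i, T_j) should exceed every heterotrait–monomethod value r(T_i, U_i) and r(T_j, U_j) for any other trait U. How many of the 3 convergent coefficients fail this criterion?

1

Checking each validity diagonal entry against its comparison values:
WM (methods 1·2): 0.79 vs {0.37, 0.49, 0.41, 0.32} → pass.
WE (methods 1·2): 0.55 vs {0.37, 0.49, 0.36, 0.21} → pass.
Res (methods 1·2): 0.35 vs {0.41, 0.32, 0.36, 0.21} → fail.
1 of 3 fail.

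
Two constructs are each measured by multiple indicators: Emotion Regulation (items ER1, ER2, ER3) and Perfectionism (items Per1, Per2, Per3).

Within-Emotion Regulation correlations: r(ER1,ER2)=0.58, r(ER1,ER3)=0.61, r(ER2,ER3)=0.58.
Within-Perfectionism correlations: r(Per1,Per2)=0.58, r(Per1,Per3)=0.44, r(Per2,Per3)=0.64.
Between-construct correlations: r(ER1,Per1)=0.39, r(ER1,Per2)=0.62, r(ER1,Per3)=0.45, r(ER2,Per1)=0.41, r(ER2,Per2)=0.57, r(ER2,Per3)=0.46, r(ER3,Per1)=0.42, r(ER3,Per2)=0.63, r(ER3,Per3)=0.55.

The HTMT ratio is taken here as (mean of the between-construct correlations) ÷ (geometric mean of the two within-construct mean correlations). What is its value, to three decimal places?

0.875

Mean between = 4.50/9 = 0.5000.
Mean within-ER = 1.77/3 = 0.5900; mean within-Per = 1.66/3 = 0.5533.
Geometric mean = √(0.5900 × 0.5533) = 0.5714.
HTMT = 0.5000 / 0.5714 = 0.875.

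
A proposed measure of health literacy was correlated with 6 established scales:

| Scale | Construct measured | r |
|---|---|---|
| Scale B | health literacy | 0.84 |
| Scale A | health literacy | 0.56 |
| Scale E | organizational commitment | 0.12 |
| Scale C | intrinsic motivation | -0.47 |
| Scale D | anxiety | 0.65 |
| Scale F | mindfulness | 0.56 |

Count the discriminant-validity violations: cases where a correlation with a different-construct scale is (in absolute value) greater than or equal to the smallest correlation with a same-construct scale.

Convergent (same construct = health literacy): Scale B, Scale A.
Smallest convergent = 0.56. Discriminant |r|: 0.12, 0.47, 0.65, 0.56; count ≥ 0.56 → 2.

2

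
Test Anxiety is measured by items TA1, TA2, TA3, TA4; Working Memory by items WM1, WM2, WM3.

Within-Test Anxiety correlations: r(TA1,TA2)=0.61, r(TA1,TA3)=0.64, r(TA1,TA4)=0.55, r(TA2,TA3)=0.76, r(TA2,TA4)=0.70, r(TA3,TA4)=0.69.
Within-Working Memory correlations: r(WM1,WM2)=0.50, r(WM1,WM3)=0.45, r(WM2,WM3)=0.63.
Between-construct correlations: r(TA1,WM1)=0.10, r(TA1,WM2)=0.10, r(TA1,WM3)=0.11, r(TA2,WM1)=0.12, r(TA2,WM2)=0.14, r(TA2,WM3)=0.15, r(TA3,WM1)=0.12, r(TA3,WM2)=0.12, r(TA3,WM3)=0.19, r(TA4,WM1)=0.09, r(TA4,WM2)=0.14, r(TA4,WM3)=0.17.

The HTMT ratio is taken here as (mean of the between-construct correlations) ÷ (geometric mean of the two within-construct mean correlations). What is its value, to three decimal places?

Between-construct mean = 1.55/12 = 0.1292.
Mean within-TA = 3.95/6 = 0.6583; mean within-WM = 1.58/3 = 0.5267.
Geometric mean = √(0.6583 × 0.5267) = 0.5888.
HTMT = 0.1292 / 0.5888 = 0.219.

0.219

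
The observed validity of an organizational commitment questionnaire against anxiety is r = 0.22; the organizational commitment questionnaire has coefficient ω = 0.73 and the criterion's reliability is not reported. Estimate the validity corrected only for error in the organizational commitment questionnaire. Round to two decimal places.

Single correction: r_c = r_obs / √r_xx = 0.22 / √0.73 = 0.22 / 0.8544 ≈ 0.26.

0.26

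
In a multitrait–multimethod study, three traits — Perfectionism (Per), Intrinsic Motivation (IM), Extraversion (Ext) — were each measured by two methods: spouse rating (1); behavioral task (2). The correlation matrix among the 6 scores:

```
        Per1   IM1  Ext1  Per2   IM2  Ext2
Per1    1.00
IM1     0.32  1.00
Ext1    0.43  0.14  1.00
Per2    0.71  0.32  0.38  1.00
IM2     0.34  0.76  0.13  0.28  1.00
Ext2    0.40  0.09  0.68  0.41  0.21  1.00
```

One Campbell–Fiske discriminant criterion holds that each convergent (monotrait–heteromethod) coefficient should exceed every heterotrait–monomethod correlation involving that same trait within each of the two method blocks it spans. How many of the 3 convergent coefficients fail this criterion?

Checking each validity diagonal entry against its comparison values:
Per (methods 1·2): 0.71 vs {0.32, 0.28, 0.43, 0.41} → pass.
IM (methods 1·2): 0.76 vs {0.32, 0.28, 0.14, 0.21} → pass.
Ext (methods 1·2): 0.68 vs {0.43, 0.41, 0.14, 0.21} → pass.
0 of 3 fail.

0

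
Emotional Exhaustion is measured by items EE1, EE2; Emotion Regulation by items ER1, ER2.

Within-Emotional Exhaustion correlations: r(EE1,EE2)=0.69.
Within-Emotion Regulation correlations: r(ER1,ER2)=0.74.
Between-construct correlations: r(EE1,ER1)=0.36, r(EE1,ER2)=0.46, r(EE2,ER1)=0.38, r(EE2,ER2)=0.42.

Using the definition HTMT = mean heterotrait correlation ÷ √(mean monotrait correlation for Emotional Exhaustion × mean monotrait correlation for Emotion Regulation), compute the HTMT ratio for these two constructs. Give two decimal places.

0.57

Between-construct mean = 1.62/4 = 0.4050.
Mean within-EE = 0.69/1 = 0.6900; mean within-ER = 0.74/1 = 0.7400.
Geometric mean = √(0.6900 × 0.7400) = 0.7146.
HTMT = 0.4050 / 0.7146 = 0.57.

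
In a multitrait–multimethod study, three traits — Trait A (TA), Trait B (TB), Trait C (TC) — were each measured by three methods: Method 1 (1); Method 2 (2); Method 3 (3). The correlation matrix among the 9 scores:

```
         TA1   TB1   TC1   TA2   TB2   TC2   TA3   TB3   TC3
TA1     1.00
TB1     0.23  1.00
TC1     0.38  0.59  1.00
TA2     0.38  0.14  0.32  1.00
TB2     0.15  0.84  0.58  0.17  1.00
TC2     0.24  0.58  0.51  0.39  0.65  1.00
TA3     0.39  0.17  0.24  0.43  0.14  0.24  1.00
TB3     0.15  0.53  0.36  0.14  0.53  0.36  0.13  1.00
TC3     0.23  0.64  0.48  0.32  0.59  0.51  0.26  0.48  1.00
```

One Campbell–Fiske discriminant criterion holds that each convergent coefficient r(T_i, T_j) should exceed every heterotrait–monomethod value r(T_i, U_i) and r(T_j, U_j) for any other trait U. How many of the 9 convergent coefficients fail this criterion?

6

Convergent coefficients and their comparison sets:
TA (methods 1·2): 0.38 vs {0.23, 0.17, 0.38, 0.39} → fail.
TA (methods 1·3): 0.39 vs {0.23, 0.13, 0.38, 0.26} → pass.
TA (methods 2·3): 0.43 vs {0.17, 0.13, 0.39, 0.26} → pass.
TB (methods 1·2): 0.84 vs {0.23, 0.17, 0.59, 0.65} → pass.
TB (methods 1·3): 0.53 vs {0.23, 0.13, 0.59, 0.48} → fail.
TB (methods 2·3): 0.53 vs {0.17, 0.13, 0.65, 0.48} → fail.
TC (methods 1·2): 0.51 vs {0.38, 0.39, 0.59, 0.65} → fail.
TC (methods 1·3): 0.48 vs {0.38, 0.26, 0.59, 0.48} → fail.
TC (methods 2·3): 0.51 vs {0.39, 0.26, 0.65, 0.48} → fail.
6 of 9 fail.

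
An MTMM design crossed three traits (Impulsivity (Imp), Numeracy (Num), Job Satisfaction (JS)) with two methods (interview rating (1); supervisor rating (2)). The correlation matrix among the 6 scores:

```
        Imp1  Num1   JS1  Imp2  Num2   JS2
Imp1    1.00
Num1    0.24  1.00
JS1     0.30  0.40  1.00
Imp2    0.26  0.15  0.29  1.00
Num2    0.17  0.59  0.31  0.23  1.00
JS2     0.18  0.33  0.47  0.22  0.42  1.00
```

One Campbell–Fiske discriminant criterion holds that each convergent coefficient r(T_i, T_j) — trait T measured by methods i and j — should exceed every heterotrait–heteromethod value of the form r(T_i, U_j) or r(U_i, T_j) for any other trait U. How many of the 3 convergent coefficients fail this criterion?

1

Each convergent coefficient versus the relevant comparison correlations:
Imp (methods 1·2): 0.26 vs {0.17, 0.15, 0.18, 0.29} → fail.
Num (methods 1·2): 0.59 vs {0.15, 0.17, 0.33, 0.31} → pass.
JS (methods 1·2): 0.47 vs {0.29, 0.18, 0.31, 0.33} → pass.
1 of 3 fail.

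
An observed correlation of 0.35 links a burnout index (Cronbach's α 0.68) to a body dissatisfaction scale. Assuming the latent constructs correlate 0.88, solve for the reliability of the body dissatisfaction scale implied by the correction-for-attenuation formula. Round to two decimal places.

0.23

r_true = r_obs / √(r_xx · r_yy) ⇒ 0.88 = 0.35 / √(0.68 · r_yy).
√(0.68 · r_yy) = 0.35 / 0.88 = 0.3977; 0.68 · r_yy = 0.1582; r_yy = 0.1582 / 0.68 ≈ 0.23.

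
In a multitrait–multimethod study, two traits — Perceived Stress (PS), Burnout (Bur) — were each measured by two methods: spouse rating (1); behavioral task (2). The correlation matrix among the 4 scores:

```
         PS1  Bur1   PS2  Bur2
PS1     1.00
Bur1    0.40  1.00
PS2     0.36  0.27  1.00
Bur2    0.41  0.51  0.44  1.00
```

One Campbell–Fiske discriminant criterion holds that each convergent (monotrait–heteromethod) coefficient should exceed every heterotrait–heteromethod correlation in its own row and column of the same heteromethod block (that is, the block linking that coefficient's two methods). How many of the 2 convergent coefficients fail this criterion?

1

Each convergent coefficient versus the relevant comparison correlations:
PS (methods 1·2): 0.36 vs {0.41, 0.27} → fail.
Bur (methods 1·2): 0.51 vs {0.27, 0.41} → pass.
1 of 2 fail.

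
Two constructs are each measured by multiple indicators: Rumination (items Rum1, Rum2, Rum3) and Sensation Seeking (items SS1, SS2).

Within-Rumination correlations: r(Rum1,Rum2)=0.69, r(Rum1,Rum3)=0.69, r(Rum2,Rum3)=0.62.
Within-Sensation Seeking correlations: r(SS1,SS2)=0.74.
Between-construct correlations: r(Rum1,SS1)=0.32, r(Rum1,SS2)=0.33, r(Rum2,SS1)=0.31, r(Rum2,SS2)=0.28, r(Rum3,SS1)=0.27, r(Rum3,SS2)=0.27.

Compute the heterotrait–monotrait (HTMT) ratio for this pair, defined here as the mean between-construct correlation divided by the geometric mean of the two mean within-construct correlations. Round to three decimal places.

0.422

Mean between = 1.78/6 = 0.2967.
Mean within-Rum = 2.00/3 = 0.6667; mean within-SS = 0.74/1 = 0.7400.
Geometric mean = √(0.6667 × 0.7400) = 0.7024.
HTMT = 0.2967 / 0.7024 = 0.422.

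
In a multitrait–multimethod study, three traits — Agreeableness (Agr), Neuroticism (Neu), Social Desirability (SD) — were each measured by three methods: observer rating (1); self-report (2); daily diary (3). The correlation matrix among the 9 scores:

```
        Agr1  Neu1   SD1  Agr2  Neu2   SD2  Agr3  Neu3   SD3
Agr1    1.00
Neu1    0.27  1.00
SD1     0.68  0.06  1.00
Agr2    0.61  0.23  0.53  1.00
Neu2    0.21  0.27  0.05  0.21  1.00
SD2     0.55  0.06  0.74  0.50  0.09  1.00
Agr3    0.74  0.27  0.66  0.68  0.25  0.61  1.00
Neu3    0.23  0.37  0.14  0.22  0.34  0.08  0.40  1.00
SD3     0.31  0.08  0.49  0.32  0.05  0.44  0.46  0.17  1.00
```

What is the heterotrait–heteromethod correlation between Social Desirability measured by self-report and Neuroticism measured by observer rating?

Different traits and methods: r(SD2, Neu1) = 0.06.

0.06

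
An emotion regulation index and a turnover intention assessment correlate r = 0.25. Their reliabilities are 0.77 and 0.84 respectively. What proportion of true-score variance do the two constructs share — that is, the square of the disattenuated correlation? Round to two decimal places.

0.10

Disattenuated r = 0.25 / √(0.77 × 0.84) = 0.25 / 0.8042 = 0.3109.
Shared true-score variance = 0.3109² = 0.0967 ≈ 0.10.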